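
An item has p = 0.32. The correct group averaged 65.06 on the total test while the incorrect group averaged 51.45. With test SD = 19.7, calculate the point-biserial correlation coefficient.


q = 1 - p = 0.68
rpb = ((M1 - M0) / SD) * sqrt(p * q)
rpb = ((65.06 - 51.45) / 19.7) * sqrt(0.32 * 0.68)
rpb = 0.3223

0.3223


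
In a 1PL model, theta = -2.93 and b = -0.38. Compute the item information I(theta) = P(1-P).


P = 1/(1+exp(-(-2.93--0.38))) = 0.0724
I = P*(1-P) = 0.0724 * 0.9276
I = 0.0672

0.0672


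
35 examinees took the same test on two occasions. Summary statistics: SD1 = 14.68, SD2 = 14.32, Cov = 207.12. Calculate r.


r = cov(X,Y) / (SD_X * SD_Y)
r = 207.12 / (14.68 * 14.32)
r = 207.12 / 210.2176
r = 0.9853

0.9853


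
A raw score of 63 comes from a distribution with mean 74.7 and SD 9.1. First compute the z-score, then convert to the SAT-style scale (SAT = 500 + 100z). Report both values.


z = (X - mean) / SD = (63 - 74.7) / 9.1
z = -11.7 / 9.1
z = -1.2857
SAT-scale = SAT = 500 + 100z
Carry z at full precision (z = -11.7 / 9.1) into the conversion:
SAT-scale = 500 + 100 * (-11.7 / 9.1) = 500 + -1170 / 9.1
SAT-scale = 500 + -128.5714
SAT-scale = 371.4286

371.4286


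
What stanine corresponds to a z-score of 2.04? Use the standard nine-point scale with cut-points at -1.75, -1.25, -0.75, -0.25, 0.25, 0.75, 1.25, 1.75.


Stanine boundaries: [-1.75, -1.25, -0.75, -0.25, 0.25, 0.75, 1.25, 1.75]
z = 2.04
Check each boundary:
  z >= -1.75 -> could be stanine 2
  z >= -1.25 -> could be stanine 3
  z >= -0.75 -> could be stanine 4
  z >= -0.25 -> could be stanine 5
  z >= 0.25 -> could be stanine 6
  z >= 0.75 -> could be stanine 7
  z >= 1.25 -> could be stanine 8
  z >= 1.75 -> could be stanine 9
Highest qualifying boundary gives stanine = 9

9


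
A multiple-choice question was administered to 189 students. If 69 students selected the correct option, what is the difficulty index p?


Item difficulty p = number correct / total examinees
p = 69 / 189
p = 0.3651

0.3651


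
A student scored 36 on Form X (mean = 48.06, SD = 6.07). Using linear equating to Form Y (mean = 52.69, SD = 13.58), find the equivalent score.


slope = SD_Y / SD_X = 13.58 / 6.07 ~ 2.2372
intercept = mean_Y - slope * mean_X = 52.69 - (13.58 / 6.07) * 48.06 ~ -54.8314
Y = slope * X + intercept. To avoid rounding drift from the rounded slope/intercept, evaluate the equivalent form Y = mean_Y + SD_Y * (X - mean_X) / SD_X at full precision:
Y = 52.69 + 13.58 * (36 - 48.06) / 6.07
Y = 52.69 - 13.58 * 12.06 / 6.07
Y = 52.69 - 163.7748 / 6.07
Y = 52.69 - 26.981
Y = 25.709

25.709


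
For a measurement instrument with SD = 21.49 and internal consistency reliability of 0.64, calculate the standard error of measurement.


SEM = SD * sqrt(1 - rxx)
SEM = 21.49 * sqrt(1 - 0.64)
SEM = 21.49 * sqrt(0.36) = 21.49 * 0.6
SEM = 12.894

12.894


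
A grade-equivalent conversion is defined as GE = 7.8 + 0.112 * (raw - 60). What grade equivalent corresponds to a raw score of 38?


raw - median = 38 - 60 = -22
slope * diff = 0.112 * -22 = -2.464
GE = 7.8 + -2.464
GE = 5.336

5.336


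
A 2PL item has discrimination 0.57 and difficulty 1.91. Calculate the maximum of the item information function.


For 2PL, max info at theta = b = 1.91
I_max = a^2 / 4 = 0.57^2 / 4
= 0.3249 / 4
I_max = 0.0812

0.0812


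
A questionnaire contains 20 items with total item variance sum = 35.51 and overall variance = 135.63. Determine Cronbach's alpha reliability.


alpha = (k/(k-1)) * (1 - sum(si^2)/s_total^2)
= (20/19) * (1 - 35.51/135.63)
alpha = 0.777

0.777


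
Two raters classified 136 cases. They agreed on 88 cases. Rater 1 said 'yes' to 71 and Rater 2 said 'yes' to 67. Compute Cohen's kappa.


P_o = 88/136 = 0.647059
P_e = (71*67 + 65*69) / 18496 = 0.499676
kappa = (P_o - P_e) / (1 - P_e)
kappa = (0.647059 - 0.499676) / (1 - 0.499676)
kappa = 0.2946

0.2946


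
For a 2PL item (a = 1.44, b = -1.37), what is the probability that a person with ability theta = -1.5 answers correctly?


a*(theta - b) = 1.44 * (-1.5 - -1.37) = -0.1872
exp(--0.1872) = 1.2059
P = 1 / (1 + 1.2059)
P = 0.4533

0.4533


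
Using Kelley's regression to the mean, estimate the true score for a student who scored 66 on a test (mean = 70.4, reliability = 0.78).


T_est = rxx * X + (1 - rxx) * mean
T_est = 0.78 * 66 + 0.22 * 70.4
T_est = 51.48 + 15.488
T_est = 66.968

66.968


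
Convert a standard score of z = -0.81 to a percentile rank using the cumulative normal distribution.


CDF(z) = 0.5 * (1 + erf(z/sqrt(2)))
erf(-0.5728) = -0.5821
CDF = 0.209
Percentile rank = 0.209 * 100 = 20.9

20.9


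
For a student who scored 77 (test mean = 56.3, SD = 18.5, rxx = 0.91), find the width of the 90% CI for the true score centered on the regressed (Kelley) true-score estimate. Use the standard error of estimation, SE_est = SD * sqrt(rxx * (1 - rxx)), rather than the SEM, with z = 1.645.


True score estimate = 0.91*77 + 0.09*56.3 = 75.137
SE_est = SD * sqrt(rxx * (1 - rxx)) = 18.5 * sqrt(0.91 * 0.09) = 18.5 * sqrt(0.0819) = 5.294363
CI = T_est +/- z * SE_est, so width = 2 * z * SE_est = 2 * 1.645 * 5.294363
Width = 17.4185

17.4185


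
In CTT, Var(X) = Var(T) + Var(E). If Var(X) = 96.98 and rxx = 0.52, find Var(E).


var_true = rxx * var_obs = 0.52 * 96.98 = 50.4296
var_error = var_obs - var_true
var_error = 96.98 - 50.4296
var_error = 46.5504

46.5504


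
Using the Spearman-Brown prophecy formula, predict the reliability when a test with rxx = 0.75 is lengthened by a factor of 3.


r_new = (n * rxx) / (1 + (n-1) * rxx)
r_new = (3 * 0.75) / (1 + 2 * 0.75)
r_new = 2.25 / 2.5
r_new = 0.9

0.9


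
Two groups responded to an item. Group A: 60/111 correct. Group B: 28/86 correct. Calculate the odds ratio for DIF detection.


Odds_A = 60/51 = 1.1765
Odds_B = 28/58 = 0.4828
OR = Odds_A / Odds_B = 1.1765 / 0.4828
Exactly, OR = (60 * 58) / (51 * 28) = 3480 / 1428
OR = 2.437

2.437


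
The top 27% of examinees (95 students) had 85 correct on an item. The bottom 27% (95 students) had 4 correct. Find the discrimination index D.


p_upper = 85/95 = 0.8947
p_lower = 4/95 = 0.0421
D = 0.8947 - 0.0421 = 0.8526

0.8526


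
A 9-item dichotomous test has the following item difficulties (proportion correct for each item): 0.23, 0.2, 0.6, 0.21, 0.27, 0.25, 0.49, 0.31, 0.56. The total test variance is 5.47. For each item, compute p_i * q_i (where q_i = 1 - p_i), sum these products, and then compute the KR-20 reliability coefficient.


For each item, compute p_i * q_i:
  Item 1: 0.23 * 0.77 = 0.1771
  Item 2: 0.2 * 0.8 = 0.16
  Item 3: 0.6 * 0.4 = 0.24
  Item 4: 0.21 * 0.79 = 0.1659
  Item 5: 0.27 * 0.73 = 0.1971
  Item 6: 0.25 * 0.75 = 0.1875
  Item 7: 0.49 * 0.51 = 0.2499
  Item 8: 0.31 * 0.69 = 0.2139
  Item 9: 0.56 * 0.44 = 0.2464
Sum(p_i * q_i) = 0.1771 + 0.16 + 0.24 + 0.1659 + 0.1971 + 0.1875 + 0.2499 + 0.2139 + 0.2464 = 1.8378
KR-20 = (k/(k-1)) * (1 - Sum(p_i*q_i) / Var_total)
= (9/8) * (1 - 1.8378/5.47)
= 1.125 * 0.664
KR-20 = 0.747

0.747


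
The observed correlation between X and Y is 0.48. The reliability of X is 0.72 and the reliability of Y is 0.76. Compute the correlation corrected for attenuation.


r_corrected = rxy / sqrt(rxx * ryy)
= 0.48 / sqrt(0.72 * 0.76)
= 0.48 / sqrt(0.5472)
= 0.48 / 0.73973
r_corrected = 0.6489

0.6489


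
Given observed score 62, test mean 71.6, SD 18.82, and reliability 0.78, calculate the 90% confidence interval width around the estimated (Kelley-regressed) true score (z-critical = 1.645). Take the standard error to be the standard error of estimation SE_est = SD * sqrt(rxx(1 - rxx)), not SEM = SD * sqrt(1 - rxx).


True score estimate = 0.78*62 + 0.22*71.6 = 64.112
SE_est = SD * sqrt(rxx * (1 - rxx)) = 18.82 * sqrt(0.78 * 0.22) = 18.82 * sqrt(0.1716) = 7.796115
CI = T_est +/- z * SE_est, so width = 2 * z * SE_est = 2 * 1.645 * 7.796115
Width = 25.6492

25.6492


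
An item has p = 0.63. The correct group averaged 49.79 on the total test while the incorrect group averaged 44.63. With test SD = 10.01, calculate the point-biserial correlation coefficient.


q = 1 - p = 0.37
rpb = ((M1 - M0) / SD) * sqrt(p * q)
rpb = ((49.79 - 44.63) / 10.01) * sqrt(0.63 * 0.37)
rpb = 0.2489

0.2489


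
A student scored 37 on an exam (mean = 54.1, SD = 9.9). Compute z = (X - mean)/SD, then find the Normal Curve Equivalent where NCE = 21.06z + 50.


z = (X - mean) / SD = (37 - 54.1) / 9.9
z = -17.1 / 9.9
z = -1.7273
NCE = NCE = 21.06z + 50
Carry z at full precision (z = -17.1 / 9.9) into the conversion:
NCE = 21.06 * (-17.1 / 9.9) + 50 = -360.126 / 9.9 + 50
NCE = -36.3764 + 50
NCE = 13.6236

13.6236


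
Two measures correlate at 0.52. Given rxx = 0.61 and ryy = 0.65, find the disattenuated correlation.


r_corrected = rxy / sqrt(rxx * ryy)
= 0.52 / sqrt(0.61 * 0.65)
= 0.52 / sqrt(0.3965)
= 0.52 / 0.629682
r_corrected = 0.8258

0.8258


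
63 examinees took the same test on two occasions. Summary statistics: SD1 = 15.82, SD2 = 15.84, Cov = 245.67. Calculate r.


r = cov(X,Y) / (SD_X * SD_Y)
r = 245.67 / (15.82 * 15.84)
r = 245.67 / 250.5888
r = 0.9804

0.9804


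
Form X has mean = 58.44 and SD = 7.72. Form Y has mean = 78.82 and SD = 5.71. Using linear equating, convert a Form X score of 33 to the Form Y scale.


slope = SD_Y / SD_X = 5.71 / 7.72 ~ 0.7396
intercept = mean_Y - slope * mean_X = 78.82 - (5.71 / 7.72) * 58.44 ~ 35.5956
Y = slope * X + intercept. To avoid rounding drift from the rounded slope/intercept, evaluate the equivalent form Y = mean_Y + SD_Y * (X - mean_X) / SD_X at full precision:
Y = 78.82 + 5.71 * (33 - 58.44) / 7.72
Y = 78.82 - 5.71 * 25.44 / 7.72
Y = 78.82 - 145.2624 / 7.72
Y = 78.82 - 18.8164
Y = 60.0036

60.0036


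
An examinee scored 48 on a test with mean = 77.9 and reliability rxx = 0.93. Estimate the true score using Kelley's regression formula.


T_est = rxx * X + (1 - rxx) * mean
T_est = 0.93 * 48 + 0.07 * 77.9
T_est = 44.64 + 5.453
T_est = 50.093

50.093


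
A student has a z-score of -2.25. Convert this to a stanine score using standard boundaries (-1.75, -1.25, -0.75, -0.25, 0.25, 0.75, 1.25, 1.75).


Stanine boundaries: [-1.75, -1.25, -0.75, -0.25, 0.25, 0.75, 1.25, 1.75]
z = -2.25
Check each boundary:
  z < -1.75
  z < -1.25
  z < -0.75
  z < -0.25
  z < 0.25
  z < 0.75
  z < 1.25
  z < 1.75
Highest qualifying boundary gives stanine = 1

1


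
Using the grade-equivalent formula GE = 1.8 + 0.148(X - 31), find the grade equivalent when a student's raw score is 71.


raw - median = 71 - 31 = 40
slope * diff = 0.148 * 40 = 5.92
GE = 1.8 + 5.92
GE = 7.72

7.72


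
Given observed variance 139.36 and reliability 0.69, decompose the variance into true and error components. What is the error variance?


var_true = rxx * var_obs = 0.69 * 139.36 = 96.1584
var_error = var_obs - var_true
var_error = 139.36 - 96.1584
var_error = 43.2016

43.2016


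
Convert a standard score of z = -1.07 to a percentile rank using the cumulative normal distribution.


CDF(z) = 0.5 * (1 + erf(z/sqrt(2)))
erf(-0.7566) = -0.7154
CDF = 0.1423
Percentile rank = 0.1423 * 100 = 14.23

14.23


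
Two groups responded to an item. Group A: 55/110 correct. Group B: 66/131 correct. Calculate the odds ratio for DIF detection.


Odds_A = 55/55 = 1.0
Odds_B = 66/65 = 1.0154
OR = Odds_A / Odds_B = 1.0 / 1.0154
Exactly, OR = (55 * 65) / (55 * 66) = 3575 / 3630
OR = 0.9848

0.9848


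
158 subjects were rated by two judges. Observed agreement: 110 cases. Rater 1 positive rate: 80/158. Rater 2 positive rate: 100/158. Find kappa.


P_o = 110/158 = 0.696203
P_e = (80*100 + 78*58) / 24964 = 0.501682
kappa = (P_o - P_e) / (1 - P_e)
kappa = (0.696203 - 0.501682) / (1 - 0.501682)
kappa = 0.3904

0.3904


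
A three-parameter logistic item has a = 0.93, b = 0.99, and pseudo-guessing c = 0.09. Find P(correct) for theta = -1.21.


logit = 0.93*(-1.21 - 0.99) = -2.046
P* = 1/(1 + exp(--2.046)) = 0.1145
P = 0.09 + (1 - 0.09) * 0.1145
P = 0.1942

0.1942


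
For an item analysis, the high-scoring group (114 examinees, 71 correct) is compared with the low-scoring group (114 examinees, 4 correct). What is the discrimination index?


p_upper = 71/114 = 0.6228
p_lower = 4/114 = 0.0351
D = 0.6228 - 0.0351 = 0.5877

0.5877


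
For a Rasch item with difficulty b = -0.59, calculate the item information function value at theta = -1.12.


P = 1/(1+exp(-(-1.12--0.59))) = 0.3705
I = P*(1-P) = 0.3705 * 0.6295
I = 0.2332

0.2332


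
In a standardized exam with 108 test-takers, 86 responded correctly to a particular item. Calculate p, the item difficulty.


Item difficulty p = number correct / total examinees
p = 86 / 108
p = 0.7963

0.7963


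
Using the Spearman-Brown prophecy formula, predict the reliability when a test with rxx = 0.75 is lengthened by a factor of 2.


r_new = (n * rxx) / (1 + (n-1) * rxx)
r_new = (2 * 0.75) / (1 + 1 * 0.75)
r_new = 1.5 / 1.75
r_new = 0.8571

0.8571


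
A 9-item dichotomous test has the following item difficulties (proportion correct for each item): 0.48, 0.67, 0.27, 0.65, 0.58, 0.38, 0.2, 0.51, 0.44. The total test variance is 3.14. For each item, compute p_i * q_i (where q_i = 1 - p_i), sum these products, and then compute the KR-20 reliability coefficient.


For each item, compute p_i * q_i:
  Item 1: 0.48 * 0.52 = 0.2496
  Item 2: 0.67 * 0.33 = 0.2211
  Item 3: 0.27 * 0.73 = 0.1971
  Item 4: 0.65 * 0.35 = 0.2275
  Item 5: 0.58 * 0.42 = 0.2436
  Item 6: 0.38 * 0.62 = 0.2356
  Item 7: 0.2 * 0.8 = 0.16
  Item 8: 0.51 * 0.49 = 0.2499
  Item 9: 0.44 * 0.56 = 0.2464
Sum(p_i * q_i) = 0.2496 + 0.2211 + 0.1971 + 0.2275 + 0.2436 + 0.2356 + 0.16 + 0.2499 + 0.2464 = 2.0308
KR-20 = (k/(k-1)) * (1 - Sum(p_i*q_i) / Var_total)
= (9/8) * (1 - 2.0308/3.14)
= 1.125 * 0.3532
KR-20 = 0.3974

0.3974


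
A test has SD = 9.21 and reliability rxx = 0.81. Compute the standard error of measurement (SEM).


SEM = SD * sqrt(1 - rxx)
SEM = 9.21 * sqrt(1 - 0.81)
SEM = 9.21 * sqrt(0.19) = 9.21 * 0.43589
SEM = 4.0145

4.0145


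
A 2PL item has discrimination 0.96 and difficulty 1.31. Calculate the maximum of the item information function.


For 2PL, max info at theta = b = 1.31
I_max = a^2 / 4 = 0.96^2 / 4
= 0.9216 / 4
I_max = 0.2304

0.2304


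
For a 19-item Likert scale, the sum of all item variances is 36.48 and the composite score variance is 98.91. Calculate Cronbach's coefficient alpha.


alpha = (k/(k-1)) * (1 - sum(si^2)/s_total^2)
= (19/18) * (1 - 36.48/98.91)
alpha = 0.6662

0.6662


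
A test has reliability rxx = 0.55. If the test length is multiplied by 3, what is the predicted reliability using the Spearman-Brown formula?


r_new = (n * rxx) / (1 + (n-1) * rxx)
r_new = (3 * 0.55) / (1 + 2 * 0.55)
r_new = 1.65 / 2.1
r_new = 0.7857

0.7857


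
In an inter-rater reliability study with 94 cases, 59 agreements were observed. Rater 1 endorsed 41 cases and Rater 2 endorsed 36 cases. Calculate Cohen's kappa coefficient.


P_o = 59/94 = 0.62766
P_e = (41*36 + 53*58) / 8836 = 0.514939
kappa = (P_o - P_e) / (1 - P_e)
kappa = (0.62766 - 0.514939) / (1 - 0.514939)
kappa = 0.2324

0.2324


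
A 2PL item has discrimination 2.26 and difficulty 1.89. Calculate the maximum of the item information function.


For 2PL, max info at theta = b = 1.89
I_max = a^2 / 4 = 2.26^2 / 4
= 5.1076 / 4
I_max = 1.2769

1.2769


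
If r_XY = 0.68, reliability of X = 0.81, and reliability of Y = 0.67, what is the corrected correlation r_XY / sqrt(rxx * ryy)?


r_corrected = rxy / sqrt(rxx * ryy)
= 0.68 / sqrt(0.81 * 0.67)
= 0.68 / sqrt(0.5427)
= 0.68 / 0.736682
r_corrected = 0.9231

0.9231


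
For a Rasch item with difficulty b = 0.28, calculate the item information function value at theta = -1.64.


P = 1/(1+exp(-(-1.64-0.28))) = 0.1279
I = P*(1-P) = 0.1279 * 0.8721
I = 0.1115

0.1115


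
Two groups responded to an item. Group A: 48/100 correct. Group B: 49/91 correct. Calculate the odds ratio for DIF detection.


Odds_A = 48/52 = 0.9231
Odds_B = 49/42 = 1.1667
OR = Odds_A / Odds_B = 0.9231 / 1.1667
Exactly, OR = (48 * 42) / (52 * 49) = 2016 / 2548
OR = 0.7912

0.7912


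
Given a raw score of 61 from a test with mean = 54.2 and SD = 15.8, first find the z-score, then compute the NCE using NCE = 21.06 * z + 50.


z = (X - mean) / SD = (61 - 54.2) / 15.8
z = 6.8 / 15.8
z = 0.4304
NCE = NCE = 21.06z + 50
Carry z at full precision (z = 6.8 / 15.8) into the conversion:
NCE = 21.06 * (6.8 / 15.8) + 50 = 143.208 / 15.8 + 50
NCE = 9.0638 + 50
NCE = 59.0638

59.0638


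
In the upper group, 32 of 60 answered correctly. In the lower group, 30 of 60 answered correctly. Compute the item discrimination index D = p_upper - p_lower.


p_upper = 32/60 = 0.5333
p_lower = 30/60 = 0.5
D = 0.5333 - 0.5 = 0.0333

0.0333


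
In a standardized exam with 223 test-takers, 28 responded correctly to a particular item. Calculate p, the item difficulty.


Item difficulty p = number correct / total examinees
p = 28 / 223
p = 0.1256

0.1256


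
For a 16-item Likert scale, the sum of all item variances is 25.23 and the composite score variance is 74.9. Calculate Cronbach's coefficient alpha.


alpha = (k/(k-1)) * (1 - sum(si^2)/s_total^2)
= (16/15) * (1 - 25.23/74.9)
alpha = 0.7074

0.7074


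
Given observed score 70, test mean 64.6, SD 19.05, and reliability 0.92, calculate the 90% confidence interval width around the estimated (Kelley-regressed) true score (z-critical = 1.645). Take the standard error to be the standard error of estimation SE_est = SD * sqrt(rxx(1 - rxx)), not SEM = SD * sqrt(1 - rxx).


True score estimate = 0.92*70 + 0.08*64.6 = 69.568
SE_est = SD * sqrt(rxx * (1 - rxx)) = 19.05 * sqrt(0.92 * 0.08) = 19.05 * sqrt(0.0736) = 5.168135
CI = T_est +/- z * SE_est, so width = 2 * z * SE_est = 2 * 1.645 * 5.168135
Width = 17.0032

17.0032


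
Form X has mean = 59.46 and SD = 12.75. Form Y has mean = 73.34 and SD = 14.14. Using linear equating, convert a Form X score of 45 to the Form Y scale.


slope = SD_Y / SD_X = 14.14 / 12.75 ~ 1.109
intercept = mean_Y - slope * mean_X = 73.34 - (14.14 / 12.75) * 59.46 ~ 7.3977
Y = slope * X + intercept. To avoid rounding drift from the rounded slope/intercept, evaluate the equivalent form Y = mean_Y + SD_Y * (X - mean_X) / SD_X at full precision:
Y = 73.34 + 14.14 * (45 - 59.46) / 12.75
Y = 73.34 - 14.14 * 14.46 / 12.75
Y = 73.34 - 204.4644 / 12.75
Y = 73.34 - 16.0364
Y = 57.3036

57.3036


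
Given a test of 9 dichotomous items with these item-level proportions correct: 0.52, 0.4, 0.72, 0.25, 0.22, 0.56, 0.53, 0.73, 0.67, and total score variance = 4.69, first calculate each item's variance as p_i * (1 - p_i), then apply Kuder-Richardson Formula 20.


For each item, compute p_i * q_i:
  Item 1: 0.52 * 0.48 = 0.2496
  Item 2: 0.4 * 0.6 = 0.24
  Item 3: 0.72 * 0.28 = 0.2016
  Item 4: 0.25 * 0.75 = 0.1875
  Item 5: 0.22 * 0.78 = 0.1716
  Item 6: 0.56 * 0.44 = 0.2464
  Item 7: 0.53 * 0.47 = 0.2491
  Item 8: 0.73 * 0.27 = 0.1971
  Item 9: 0.67 * 0.33 = 0.2211
Sum(p_i * q_i) = 0.2496 + 0.24 + 0.2016 + 0.1875 + 0.1716 + 0.2464 + 0.2491 + 0.1971 + 0.2211 = 1.964
KR-20 = (k/(k-1)) * (1 - Sum(p_i*q_i) / Var_total)
= (9/8) * (1 - 1.964/4.69)
= 1.125 * 0.5812
KR-20 = 0.6539

0.6539


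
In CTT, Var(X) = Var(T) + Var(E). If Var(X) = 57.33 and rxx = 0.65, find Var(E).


var_true = rxx * var_obs = 0.65 * 57.33 = 37.2645
var_error = var_obs - var_true
var_error = 57.33 - 37.2645
var_error = 20.0655

20.0655


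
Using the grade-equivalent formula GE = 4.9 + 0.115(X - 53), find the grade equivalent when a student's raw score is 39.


raw - median = 39 - 53 = -14
slope * diff = 0.115 * -14 = -1.61
GE = 4.9 + -1.61
GE = 3.29

3.29


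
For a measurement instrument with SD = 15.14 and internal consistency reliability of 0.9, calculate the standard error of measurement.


SEM = SD * sqrt(1 - rxx)
SEM = 15.14 * sqrt(1 - 0.9)
SEM = 15.14 * sqrt(0.1) = 15.14 * 0.316228
SEM = 4.7877

4.7877


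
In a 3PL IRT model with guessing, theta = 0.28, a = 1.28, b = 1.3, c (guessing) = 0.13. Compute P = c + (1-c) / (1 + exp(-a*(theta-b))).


logit = 1.28*(0.28 - 1.3) = -1.3056
P* = 1/(1 + exp(--1.3056)) = 0.2132
P = 0.13 + (1 - 0.13) * 0.2132
P = 0.3155

0.3155


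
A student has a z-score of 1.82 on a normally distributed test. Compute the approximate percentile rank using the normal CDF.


CDF(z) = 0.5 * (1 + erf(z/sqrt(2)))
erf(1.2869) = 0.9312
CDF = 0.9656
Percentile rank = 0.9656 * 100 = 96.56

96.56


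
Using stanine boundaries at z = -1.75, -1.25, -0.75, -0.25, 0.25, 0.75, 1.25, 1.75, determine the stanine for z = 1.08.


Stanine boundaries: [-1.75, -1.25, -0.75, -0.25, 0.25, 0.75, 1.25, 1.75]
z = 1.08
Check each boundary:
  z >= -1.75 -> could be stanine 2
  z >= -1.25 -> could be stanine 3
  z >= -0.75 -> could be stanine 4
  z >= -0.25 -> could be stanine 5
  z >= 0.25 -> could be stanine 6
  z >= 0.75 -> could be stanine 7
  z < 1.25
  z < 1.75
Highest qualifying boundary gives stanine = 7

7


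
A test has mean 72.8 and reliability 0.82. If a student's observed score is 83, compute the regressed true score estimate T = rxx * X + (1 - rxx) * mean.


T_est = rxx * X + (1 - rxx) * mean
T_est = 0.82 * 83 + 0.18 * 72.8
T_est = 68.06 + 13.104
T_est = 81.164

81.164


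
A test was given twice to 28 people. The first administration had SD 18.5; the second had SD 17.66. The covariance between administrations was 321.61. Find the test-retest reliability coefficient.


r = cov(X,Y) / (SD_X * SD_Y)
r = 321.61 / (18.5 * 17.66)
r = 321.61 / 326.71
r = 0.9844

0.9844


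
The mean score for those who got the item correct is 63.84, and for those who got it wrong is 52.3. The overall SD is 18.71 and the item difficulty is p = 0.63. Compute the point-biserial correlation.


q = 1 - p = 0.37
rpb = ((M1 - M0) / SD) * sqrt(p * q)
rpb = ((63.84 - 52.3) / 18.71) * sqrt(0.63 * 0.37)
rpb = 0.2978

0.2978


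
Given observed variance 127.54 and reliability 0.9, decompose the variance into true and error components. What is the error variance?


var_true = rxx * var_obs = 0.9 * 127.54 = 114.786
var_error = var_obs - var_true
var_error = 127.54 - 114.786
var_error = 12.754

12.754


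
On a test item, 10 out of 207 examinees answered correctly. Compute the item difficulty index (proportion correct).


Item difficulty p = number correct / total examinees
p = 10 / 207
p = 0.0483

0.0483


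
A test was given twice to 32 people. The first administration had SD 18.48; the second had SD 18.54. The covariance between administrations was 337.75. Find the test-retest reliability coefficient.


r = cov(X,Y) / (SD_X * SD_Y)
r = 337.75 / (18.48 * 18.54)
r = 337.75 / 342.6192
r = 0.9858

0.9858


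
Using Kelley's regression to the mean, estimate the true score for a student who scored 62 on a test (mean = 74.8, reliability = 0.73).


T_est = rxx * X + (1 - rxx) * mean
T_est = 0.73 * 62 + 0.27 * 74.8
T_est = 45.26 + 20.196
T_est = 65.456

65.456


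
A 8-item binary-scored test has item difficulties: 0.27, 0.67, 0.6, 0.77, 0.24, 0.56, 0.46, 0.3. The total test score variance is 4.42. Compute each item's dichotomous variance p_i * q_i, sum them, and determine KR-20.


For each item, compute p_i * q_i:
  Item 1: 0.27 * 0.73 = 0.1971
  Item 2: 0.67 * 0.33 = 0.2211
  Item 3: 0.6 * 0.4 = 0.24
  Item 4: 0.77 * 0.23 = 0.1771
  Item 5: 0.24 * 0.76 = 0.1824
  Item 6: 0.56 * 0.44 = 0.2464
  Item 7: 0.46 * 0.54 = 0.2484
  Item 8: 0.3 * 0.7 = 0.21
Sum(p_i * q_i) = 0.1971 + 0.2211 + 0.24 + 0.1771 + 0.1824 + 0.2464 + 0.2484 + 0.21 = 1.7225
KR-20 = (k/(k-1)) * (1 - Sum(p_i*q_i) / Var_total)
= (8/7) * (1 - 1.7225/4.42)
= 1.1429 * 0.6103
KR-20 = 0.6975

0.6975


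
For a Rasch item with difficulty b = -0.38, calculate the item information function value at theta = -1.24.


P = 1/(1+exp(-(-1.24--0.38))) = 0.2973
I = P*(1-P) = 0.2973 * 0.7027
I = 0.2089

0.2089


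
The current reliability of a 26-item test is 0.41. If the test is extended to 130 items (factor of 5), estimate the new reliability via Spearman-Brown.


r_new = (n * rxx) / (1 + (n-1) * rxx)
r_new = (5 * 0.41) / (1 + 4 * 0.41)
r_new = 2.05 / 2.64
r_new = 0.7765

0.7765


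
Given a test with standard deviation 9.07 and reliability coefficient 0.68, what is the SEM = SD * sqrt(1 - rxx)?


SEM = SD * sqrt(1 - rxx)
SEM = 9.07 * sqrt(1 - 0.68)
SEM = 9.07 * sqrt(0.32) = 9.07 * 0.565685
SEM = 5.1308

5.1308


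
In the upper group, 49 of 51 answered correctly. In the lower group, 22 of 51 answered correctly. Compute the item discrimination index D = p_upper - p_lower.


p_upper = 49/51 = 0.9608
p_lower = 22/51 = 0.4314
D = 0.9608 - 0.4314 = 0.5294

0.5294


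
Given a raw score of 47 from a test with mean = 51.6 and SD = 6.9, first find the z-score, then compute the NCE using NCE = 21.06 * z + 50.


z = (X - mean) / SD = (47 - 51.6) / 6.9
z = -4.6 / 6.9
z = -0.6667
NCE = NCE = 21.06z + 50
Carry z at full precision (z = -4.6 / 6.9) into the conversion:
NCE = 21.06 * (-4.6 / 6.9) + 50 = -96.876 / 6.9 + 50
NCE = -14.04 + 50
NCE = 35.96

35.96


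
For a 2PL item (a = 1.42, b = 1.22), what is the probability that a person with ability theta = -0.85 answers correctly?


a*(theta - b) = 1.42 * (-0.85 - 1.22) = -2.9394
exp(--2.9394) = 18.9045
P = 1 / (1 + 18.9045)
P = 0.0502

0.0502


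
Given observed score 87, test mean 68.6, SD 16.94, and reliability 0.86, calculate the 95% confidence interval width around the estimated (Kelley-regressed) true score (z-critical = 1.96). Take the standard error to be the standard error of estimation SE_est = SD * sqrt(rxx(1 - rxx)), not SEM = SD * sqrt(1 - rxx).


True score estimate = 0.86*87 + 0.14*68.6 = 84.424
SE_est = SD * sqrt(rxx * (1 - rxx)) = 16.94 * sqrt(0.86 * 0.14) = 16.94 * sqrt(0.1204) = 5.87796
CI = T_est +/- z * SE_est, so width = 2 * z * SE_est = 2 * 1.96 * 5.87796
Width = 23.0416

23.0416


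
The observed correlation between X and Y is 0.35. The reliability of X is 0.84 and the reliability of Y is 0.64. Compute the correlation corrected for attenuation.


r_corrected = rxy / sqrt(rxx * ryy)
= 0.35 / sqrt(0.84 * 0.64)
= 0.35 / sqrt(0.5376)
= 0.35 / 0.733212
r_corrected = 0.4774

0.4774


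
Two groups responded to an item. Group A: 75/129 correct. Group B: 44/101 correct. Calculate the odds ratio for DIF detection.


Odds_A = 75/54 = 1.3889
Odds_B = 44/57 = 0.7719
OR = Odds_A / Odds_B = 1.3889 / 0.7719
Exactly, OR = (75 * 57) / (54 * 44) = 4275 / 2376
OR = 1.7992

1.7992


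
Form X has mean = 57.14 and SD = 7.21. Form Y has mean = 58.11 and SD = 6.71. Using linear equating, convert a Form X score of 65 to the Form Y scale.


slope = SD_Y / SD_X = 6.71 / 7.21 ~ 0.9307
intercept = mean_Y - slope * mean_X = 58.11 - (6.71 / 7.21) * 57.14 ~ 4.9326
Y = slope * X + intercept. To avoid rounding drift from the rounded slope/intercept, evaluate the equivalent form Y = mean_Y + SD_Y * (X - mean_X) / SD_X at full precision:
Y = 58.11 + 6.71 * (65 - 57.14) / 7.21
Y = 58.11 + 6.71 * 7.86 / 7.21
Y = 58.11 + 52.7406 / 7.21
Y = 58.11 + 7.3149
Y = 65.4249

65.4249


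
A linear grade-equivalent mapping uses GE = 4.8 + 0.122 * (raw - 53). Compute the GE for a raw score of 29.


raw - median = 29 - 53 = -24
slope * diff = 0.122 * -24 = -2.928
GE = 4.8 + -2.928
GE = 1.872

1.872


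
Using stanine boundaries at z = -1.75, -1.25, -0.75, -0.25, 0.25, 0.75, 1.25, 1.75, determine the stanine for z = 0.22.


Stanine boundaries: [-1.75, -1.25, -0.75, -0.25, 0.25, 0.75, 1.25, 1.75]
z = 0.22
Check each boundary:
  z >= -1.75 -> could be stanine 2
  z >= -1.25 -> could be stanine 3
  z >= -0.75 -> could be stanine 4
  z >= -0.25 -> could be stanine 5
  z < 0.25
  z < 0.75
  z < 1.25
  z < 1.75
Highest qualifying boundary gives stanine = 5

5


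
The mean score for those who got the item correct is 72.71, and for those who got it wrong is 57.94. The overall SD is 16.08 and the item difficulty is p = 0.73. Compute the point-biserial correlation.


q = 1 - p = 0.27
rpb = ((M1 - M0) / SD) * sqrt(p * q)
rpb = ((72.71 - 57.94) / 16.08) * sqrt(0.73 * 0.27)
rpb = 0.4078

0.4078


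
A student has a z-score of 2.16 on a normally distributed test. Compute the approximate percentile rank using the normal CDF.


CDF(z) = 0.5 * (1 + erf(z/sqrt(2)))
erf(1.5274) = 0.9692
CDF = 0.9846
Percentile rank = 0.9846 * 100 = 98.46

98.46


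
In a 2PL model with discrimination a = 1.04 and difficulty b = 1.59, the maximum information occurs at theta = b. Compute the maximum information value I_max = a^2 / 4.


For 2PL, max info at theta = b = 1.59
I_max = a^2 / 4 = 1.04^2 / 4
= 1.0816 / 4
I_max = 0.2704

0.2704


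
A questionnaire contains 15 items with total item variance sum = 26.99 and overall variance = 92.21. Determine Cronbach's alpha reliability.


alpha = (k/(k-1)) * (1 - sum(si^2)/s_total^2)
= (15/14) * (1 - 26.99/92.21)
alpha = 0.7578

0.7578


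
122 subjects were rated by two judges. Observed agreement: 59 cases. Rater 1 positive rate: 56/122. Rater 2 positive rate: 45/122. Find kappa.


P_o = 59/122 = 0.483607
P_e = (56*45 + 66*77) / 14884 = 0.51075
kappa = (P_o - P_e) / (1 - P_e)
kappa = (0.483607 - 0.51075) / (1 - 0.51075)
kappa = -0.0555

-0.0555


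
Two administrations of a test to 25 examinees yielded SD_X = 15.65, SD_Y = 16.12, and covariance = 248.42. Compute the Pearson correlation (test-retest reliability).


r = cov(X,Y) / (SD_X * SD_Y)
r = 248.42 / (15.65 * 16.12)
r = 248.42 / 252.278
r = 0.9847

0.9847


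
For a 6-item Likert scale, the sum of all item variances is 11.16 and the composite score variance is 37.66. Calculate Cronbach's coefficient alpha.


alpha = (k/(k-1)) * (1 - sum(si^2)/s_total^2)
= (6/5) * (1 - 11.16/37.66)
alpha = 0.8444

0.8444


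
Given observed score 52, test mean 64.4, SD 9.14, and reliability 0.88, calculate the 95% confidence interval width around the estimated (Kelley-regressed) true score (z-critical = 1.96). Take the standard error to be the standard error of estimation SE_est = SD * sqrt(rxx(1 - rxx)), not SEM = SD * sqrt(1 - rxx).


True score estimate = 0.88*52 + 0.12*64.4 = 53.488
SE_est = SD * sqrt(rxx * (1 - rxx)) = 9.14 * sqrt(0.88 * 0.12) = 9.14 * sqrt(0.1056) = 2.970148
CI = T_est +/- z * SE_est, so width = 2 * z * SE_est = 2 * 1.96 * 2.970148
Width = 11.643

11.643


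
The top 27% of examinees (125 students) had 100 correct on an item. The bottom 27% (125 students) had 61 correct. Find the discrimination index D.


p_upper = 100/125 = 0.8
p_lower = 61/125 = 0.488
D = 0.8 - 0.488 = 0.312

0.312


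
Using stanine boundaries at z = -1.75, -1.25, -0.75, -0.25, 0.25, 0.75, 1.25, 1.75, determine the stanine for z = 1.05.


Stanine boundaries: [-1.75, -1.25, -0.75, -0.25, 0.25, 0.75, 1.25, 1.75]
z = 1.05
Check each boundary:
  z >= -1.75 -> could be stanine 2
  z >= -1.25 -> could be stanine 3
  z >= -0.75 -> could be stanine 4
  z >= -0.25 -> could be stanine 5
  z >= 0.25 -> could be stanine 6
  z >= 0.75 -> could be stanine 7
  z < 1.25
  z < 1.75
Highest qualifying boundary gives stanine = 7

7


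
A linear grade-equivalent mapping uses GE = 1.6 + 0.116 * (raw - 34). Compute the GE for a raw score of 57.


raw - median = 57 - 34 = 23
slope * diff = 0.116 * 23 = 2.668
GE = 1.6 + 2.668
GE = 4.268

4.268


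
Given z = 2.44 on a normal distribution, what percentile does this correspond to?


CDF(z) = 0.5 * (1 + erf(z/sqrt(2)))
erf(1.7253) = 0.9853
CDF = 0.9927
Percentile rank = 0.9927 * 100 = 99.27

99.27


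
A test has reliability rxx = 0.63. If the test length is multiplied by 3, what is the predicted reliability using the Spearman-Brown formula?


r_new = (n * rxx) / (1 + (n-1) * rxx)
r_new = (3 * 0.63) / (1 + 2 * 0.63)
r_new = 1.89 / 2.26
r_new = 0.8363

0.8363


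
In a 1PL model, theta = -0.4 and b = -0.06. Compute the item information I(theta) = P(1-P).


P = 1/(1+exp(-(-0.4--0.06))) = 0.4158
I = P*(1-P) = 0.4158 * 0.5842
I = 0.2429

0.2429


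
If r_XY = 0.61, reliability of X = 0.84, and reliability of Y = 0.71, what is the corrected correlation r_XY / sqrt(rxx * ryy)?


r_corrected = rxy / sqrt(rxx * ryy)
= 0.61 / sqrt(0.84 * 0.71)
= 0.61 / sqrt(0.5964)
= 0.61 / 0.772269
r_corrected = 0.7899

0.7899


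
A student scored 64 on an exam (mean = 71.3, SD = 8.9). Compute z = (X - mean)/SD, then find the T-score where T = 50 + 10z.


z = (X - mean) / SD = (64 - 71.3) / 8.9
z = -7.3 / 8.9
z = -0.8202
T-score = T = 50 + 10z
Carry z at full precision (z = -7.3 / 8.9) into the conversion:
T-score = 50 + 10 * (-7.3 / 8.9) = 50 + -73 / 8.9
T-score = 50 + -8.2022
T-score = 41.7978

41.7978


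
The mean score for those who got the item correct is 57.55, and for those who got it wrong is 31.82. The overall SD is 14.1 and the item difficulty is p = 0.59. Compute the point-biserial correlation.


q = 1 - p = 0.41
rpb = ((M1 - M0) / SD) * sqrt(p * q)
rpb = ((57.55 - 31.82) / 14.1) * sqrt(0.59 * 0.41)
rpb = 0.8975

0.8975


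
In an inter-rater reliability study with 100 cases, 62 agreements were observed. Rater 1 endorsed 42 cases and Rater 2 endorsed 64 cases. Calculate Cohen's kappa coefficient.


P_o = 62/100 = 0.62
P_e = (42*64 + 58*36) / 10000 = 0.4776
kappa = (P_o - P_e) / (1 - P_e)
kappa = (0.62 - 0.4776) / (1 - 0.4776)
kappa = 0.2726

0.2726


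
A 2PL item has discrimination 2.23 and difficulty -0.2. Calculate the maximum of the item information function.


For 2PL, max info at theta = b = -0.2
I_max = a^2 / 4 = 2.23^2 / 4
= 4.9729 / 4
I_max = 1.2432

1.2432


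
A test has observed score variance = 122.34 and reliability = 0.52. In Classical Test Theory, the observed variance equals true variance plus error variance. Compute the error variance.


var_true = rxx * var_obs = 0.52 * 122.34 = 63.6168
var_error = var_obs - var_true
var_error = 122.34 - 63.6168
var_error = 58.7232

58.7232


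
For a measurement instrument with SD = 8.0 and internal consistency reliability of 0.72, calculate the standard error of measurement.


SEM = SD * sqrt(1 - rxx)
SEM = 8.0 * sqrt(1 - 0.72)
SEM = 8.0 * sqrt(0.28) = 8.0 * 0.52915
SEM = 4.2332

4.2332


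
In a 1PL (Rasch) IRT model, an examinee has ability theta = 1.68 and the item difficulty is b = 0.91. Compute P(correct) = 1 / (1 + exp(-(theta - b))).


theta - b = 1.68 - 0.91 = 0.77
exp(-(theta - b)) = exp(-0.77) = 0.463
P = 1 / (1 + 0.463)
P = 0.6835

0.6835


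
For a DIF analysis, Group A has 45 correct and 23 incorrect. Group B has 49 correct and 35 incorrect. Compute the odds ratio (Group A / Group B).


Odds_A = 45/23 = 1.9565
Odds_B = 49/35 = 1.4
OR = Odds_A / Odds_B = 1.9565 / 1.4
Exactly, OR = (45 * 35) / (23 * 49) = 1575 / 1127
OR = 1.3975

1.3975


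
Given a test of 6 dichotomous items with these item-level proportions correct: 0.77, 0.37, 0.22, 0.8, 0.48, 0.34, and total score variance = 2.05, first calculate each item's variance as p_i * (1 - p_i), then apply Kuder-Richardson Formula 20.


For each item, compute p_i * q_i:
  Item 1: 0.77 * 0.23 = 0.1771
  Item 2: 0.37 * 0.63 = 0.2331
  Item 3: 0.22 * 0.78 = 0.1716
  Item 4: 0.8 * 0.2 = 0.16
  Item 5: 0.48 * 0.52 = 0.2496
  Item 6: 0.34 * 0.66 = 0.2244
Sum(p_i * q_i) = 0.1771 + 0.2331 + 0.1716 + 0.16 + 0.2496 + 0.2244 = 1.2158
KR-20 = (k/(k-1)) * (1 - Sum(p_i*q_i) / Var_total)
= (6/5) * (1 - 1.2158/2.05)
= 1.2 * 0.4069
KR-20 = 0.4883

0.4883


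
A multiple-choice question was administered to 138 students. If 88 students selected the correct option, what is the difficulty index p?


Item difficulty p = number correct / total examinees
p = 88 / 138
p = 0.6377

0.6377


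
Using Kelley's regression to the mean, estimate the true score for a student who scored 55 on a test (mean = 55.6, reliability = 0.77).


T_est = rxx * X + (1 - rxx) * mean
T_est = 0.77 * 55 + 0.23 * 55.6
T_est = 42.35 + 12.788
T_est = 55.138

55.138


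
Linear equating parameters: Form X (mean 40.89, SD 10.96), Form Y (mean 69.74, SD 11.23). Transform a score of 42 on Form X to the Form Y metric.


slope = SD_Y / SD_X = 11.23 / 10.96 ~ 1.0246
intercept = mean_Y - slope * mean_X = 69.74 - (11.23 / 10.96) * 40.89 ~ 27.8427
Y = slope * X + intercept. To avoid rounding drift from the rounded slope/intercept, evaluate the equivalent form Y = mean_Y + SD_Y * (X - mean_X) / SD_X at full precision:
Y = 69.74 + 11.23 * (42 - 40.89) / 10.96
Y = 69.74 + 11.23 * 1.11 / 10.96
Y = 69.74 + 12.4653 / 10.96
Y = 69.74 + 1.1373
Y = 70.8773

70.8773


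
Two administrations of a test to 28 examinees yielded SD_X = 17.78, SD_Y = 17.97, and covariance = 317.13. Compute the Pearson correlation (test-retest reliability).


r = cov(X,Y) / (SD_X * SD_Y)
r = 317.13 / (17.78 * 17.97)
r = 317.13 / 319.5066
r = 0.9926

0.9926


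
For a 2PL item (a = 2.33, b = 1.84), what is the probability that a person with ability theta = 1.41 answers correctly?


a*(theta - b) = 2.33 * (1.41 - 1.84) = -1.0019
exp(--1.0019) = 2.7235
P = 1 / (1 + 2.7235)
P = 0.2686

0.2686


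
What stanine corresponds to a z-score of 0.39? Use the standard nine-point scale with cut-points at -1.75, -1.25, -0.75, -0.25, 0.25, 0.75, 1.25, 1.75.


Stanine boundaries: [-1.75, -1.25, -0.75, -0.25, 0.25, 0.75, 1.25, 1.75]
z = 0.39
Check each boundary:
  z >= -1.75 -> could be stanine 2
  z >= -1.25 -> could be stanine 3
  z >= -0.75 -> could be stanine 4
  z >= -0.25 -> could be stanine 5
  z >= 0.25 -> could be stanine 6
  z < 0.75
  z < 1.25
  z < 1.75
Highest qualifying boundary gives stanine = 6

6


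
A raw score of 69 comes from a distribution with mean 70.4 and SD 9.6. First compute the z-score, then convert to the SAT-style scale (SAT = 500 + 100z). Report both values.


z = (X - mean) / SD = (69 - 70.4) / 9.6
z = -1.4 / 9.6
z = -0.1458
SAT-scale = SAT = 500 + 100z
Carry z at full precision (z = -1.4 / 9.6) into the conversion:
SAT-scale = 500 + 100 * (-1.4 / 9.6) = 500 + -140 / 9.6
SAT-scale = 500 + -14.5833
SAT-scale = 485.4167

485.4167


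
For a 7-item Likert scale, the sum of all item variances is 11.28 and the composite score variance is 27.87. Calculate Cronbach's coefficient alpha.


alpha = (k/(k-1)) * (1 - sum(si^2)/s_total^2)
= (7/6) * (1 - 11.28/27.87)
alpha = 0.6945

0.6945


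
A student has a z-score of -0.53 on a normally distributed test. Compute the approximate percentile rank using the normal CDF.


CDF(z) = 0.5 * (1 + erf(z/sqrt(2)))
erf(-0.3748) = -0.4039
CDF = 0.2981
Percentile rank = 0.2981 * 100 = 29.81

29.81


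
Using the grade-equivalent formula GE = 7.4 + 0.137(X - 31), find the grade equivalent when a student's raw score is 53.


raw - median = 53 - 31 = 22
slope * diff = 0.137 * 22 = 3.014
GE = 7.4 + 3.014
GE = 10.414

10.414


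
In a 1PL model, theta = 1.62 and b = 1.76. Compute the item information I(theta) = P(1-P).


P = 1/(1+exp(-(1.62-1.76))) = 0.4651
I = P*(1-P) = 0.4651 * 0.5349
I = 0.2488

0.2488


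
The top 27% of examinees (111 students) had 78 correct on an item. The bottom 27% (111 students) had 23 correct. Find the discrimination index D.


p_upper = 78/111 = 0.7027
p_lower = 23/111 = 0.2072
D = 0.7027 - 0.2072 = 0.4955

0.4955


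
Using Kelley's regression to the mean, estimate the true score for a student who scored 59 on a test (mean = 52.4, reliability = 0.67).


T_est = rxx * X + (1 - rxx) * mean
T_est = 0.67 * 59 + 0.33 * 52.4
T_est = 39.53 + 17.292
T_est = 56.822

56.822


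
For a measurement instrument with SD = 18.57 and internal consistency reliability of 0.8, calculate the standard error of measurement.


SEM = SD * sqrt(1 - rxx)
SEM = 18.57 * sqrt(1 - 0.8)
SEM = 18.57 * sqrt(0.2) = 18.57 * 0.447214
SEM = 8.3048

8.3048


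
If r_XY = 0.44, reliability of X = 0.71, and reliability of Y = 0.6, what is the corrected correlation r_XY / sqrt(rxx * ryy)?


r_corrected = rxy / sqrt(rxx * ryy)
= 0.44 / sqrt(0.71 * 0.6)
= 0.44 / sqrt(0.426)
= 0.44 / 0.652687
r_corrected = 0.6741

0.6741
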